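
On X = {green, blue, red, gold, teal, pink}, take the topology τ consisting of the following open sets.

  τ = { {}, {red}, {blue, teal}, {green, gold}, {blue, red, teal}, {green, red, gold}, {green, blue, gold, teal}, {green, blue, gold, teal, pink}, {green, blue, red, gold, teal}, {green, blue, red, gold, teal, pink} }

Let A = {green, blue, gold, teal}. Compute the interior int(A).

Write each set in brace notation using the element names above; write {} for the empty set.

opens ⊆ A: {}, {green, gold}, {blue, teal}, {green, blue, gold, teal}; union → int = {green, blue, gold, teal}

{green, blue, gold, teal}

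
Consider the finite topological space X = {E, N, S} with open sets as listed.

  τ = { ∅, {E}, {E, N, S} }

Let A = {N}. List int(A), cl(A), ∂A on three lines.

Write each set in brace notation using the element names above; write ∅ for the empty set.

int(A) = ∅
cl(A)  = {N, S}
∂A     = {N, S}

opens ⊆ A: ∅; union → int = ∅
complement {E, S}; its interior {E}; cl(A) = X∖{E} = {N, S}
boundary = {N, S} ∖ ∅ = {N, S}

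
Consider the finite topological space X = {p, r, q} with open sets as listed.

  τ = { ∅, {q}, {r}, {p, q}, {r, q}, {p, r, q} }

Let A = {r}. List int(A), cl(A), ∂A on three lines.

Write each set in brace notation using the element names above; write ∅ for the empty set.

int(A) = {r}
cl(A)  = {r}
∂A     = ∅

open subsets of A: ∅, {r}; so int(A) = {r}
closure: X∖int(X∖A) = X∖{p, q} = {r}
∂A = {r} minus {r} = ∅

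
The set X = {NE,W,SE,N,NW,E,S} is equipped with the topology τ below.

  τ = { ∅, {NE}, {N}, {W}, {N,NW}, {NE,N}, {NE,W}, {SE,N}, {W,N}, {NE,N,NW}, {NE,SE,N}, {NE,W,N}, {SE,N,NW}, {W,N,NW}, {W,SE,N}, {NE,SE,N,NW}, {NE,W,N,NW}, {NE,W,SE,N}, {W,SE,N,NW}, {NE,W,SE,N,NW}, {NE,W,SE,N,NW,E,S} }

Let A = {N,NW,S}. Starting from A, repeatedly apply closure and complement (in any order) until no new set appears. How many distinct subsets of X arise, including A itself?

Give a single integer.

8

complement {NE,W,SE,E}; its interior {NE,W}; cl(A) = X∖{NE,W} = {SE,N,NW,E,S}
With k = closure, c = complement:
  1. A     = {N,NW,S}
  2. kA    = {SE,N,NW,E,S}
  3. cA    = {NE,W,SE,E}
  4. ckA   = {NE,W}
  5. kcA   = {NE,W,SE,E,S}
  6. kckA  = {NE,W,E,S}
  7. ckcA  = {N,NW}
  8. ckckA = {SE,N,NW}
k, c of each give nothing new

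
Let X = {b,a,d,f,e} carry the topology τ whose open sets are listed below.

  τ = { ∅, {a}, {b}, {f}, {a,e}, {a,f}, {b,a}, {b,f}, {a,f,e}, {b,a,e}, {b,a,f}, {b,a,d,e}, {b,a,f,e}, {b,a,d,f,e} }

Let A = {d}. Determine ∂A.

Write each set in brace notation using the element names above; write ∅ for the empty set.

{d}

opens ⊆ A: ∅; union → int = ∅
complement {b,a,f,e}; its interior {b,a,f,e}; cl(A) = X∖{b,a,f,e} = {d}
boundary = {d} ∖ ∅ = {d}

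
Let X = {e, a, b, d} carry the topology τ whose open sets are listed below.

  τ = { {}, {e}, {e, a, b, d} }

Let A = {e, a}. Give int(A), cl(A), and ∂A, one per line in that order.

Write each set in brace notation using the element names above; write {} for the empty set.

int(A) = {e}
cl(A)  = {e, a, b, d}
∂A     = {a, b, d}

opens ⊆ A: {}, {e}; union → int = {e}
complement {b, d}; its interior {}; cl(A) = X∖{} = {e, a, b, d}
boundary = {e, a, b, d} ∖ {e} = {a, b, d}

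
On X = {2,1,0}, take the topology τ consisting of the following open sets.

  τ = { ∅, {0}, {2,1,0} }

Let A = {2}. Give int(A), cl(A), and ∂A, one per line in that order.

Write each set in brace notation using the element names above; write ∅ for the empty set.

int(A) = ∅
cl(A)  = {2,1}
∂A     = {2,1}

open subsets of A: ∅; so int(A) = ∅
closure: X∖int(X∖A) = X∖{0} = {2,1}
∂A = {2,1} minus ∅ = {2,1}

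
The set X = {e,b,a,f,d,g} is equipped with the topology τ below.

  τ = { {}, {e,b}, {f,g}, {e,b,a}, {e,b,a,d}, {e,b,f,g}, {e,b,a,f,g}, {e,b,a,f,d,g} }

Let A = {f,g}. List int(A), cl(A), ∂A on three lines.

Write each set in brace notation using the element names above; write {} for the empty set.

int(A) = {f,g}
cl(A)  = {f,g}
∂A     = {}

opens ⊆ A: {}, {f,g}; union → int = {f,g}
complement {e,b,a,d}; its interior {e,b,a,d}; cl(A) = X∖{e,b,a,d} = {f,g}
boundary = {f,g} ∖ {f,g} = {}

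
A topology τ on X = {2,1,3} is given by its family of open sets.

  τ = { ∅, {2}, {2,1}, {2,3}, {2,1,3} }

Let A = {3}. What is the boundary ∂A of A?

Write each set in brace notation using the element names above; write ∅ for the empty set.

{3}

opens ⊆ A: ∅; union → int = ∅
complement {2,1}; its interior {2,1}; cl(A) = X∖{2,1} = {3}
boundary = {3} ∖ ∅ = {3}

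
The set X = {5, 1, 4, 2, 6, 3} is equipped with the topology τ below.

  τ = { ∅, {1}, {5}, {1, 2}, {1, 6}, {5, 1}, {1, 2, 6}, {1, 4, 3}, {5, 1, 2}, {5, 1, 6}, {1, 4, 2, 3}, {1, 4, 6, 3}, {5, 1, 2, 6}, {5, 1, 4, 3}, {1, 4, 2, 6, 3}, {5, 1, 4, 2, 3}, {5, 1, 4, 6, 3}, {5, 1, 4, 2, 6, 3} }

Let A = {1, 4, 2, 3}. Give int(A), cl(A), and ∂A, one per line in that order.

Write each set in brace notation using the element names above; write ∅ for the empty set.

open subsets of A: ∅, {1}, {1, 2}, {1, 4, 3}, {1, 4, 2, 3}; so int(A) = {1, 4, 2, 3}
closure: X∖int(X∖A) = X∖{5} = {1, 4, 2, 6, 3}
∂A = {1, 4, 2, 6, 3} minus {1, 4, 2, 3} = {6}

int(A) = {1, 4, 2, 3}
cl(A)  = {1, 4, 2, 6, 3}
∂A     = {6}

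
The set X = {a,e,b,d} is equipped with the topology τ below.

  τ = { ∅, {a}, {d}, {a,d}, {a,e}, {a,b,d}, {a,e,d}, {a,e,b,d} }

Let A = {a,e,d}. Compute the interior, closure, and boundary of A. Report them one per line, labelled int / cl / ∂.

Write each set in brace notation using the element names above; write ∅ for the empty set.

int(A) = {a,e,d}
cl(A)  = {a,e,b,d}
∂A     = {b}

open subsets of A: ∅, {d}, {a}, {a,e}, {a,d}, {a,e,d}; so int(A) = {a,e,d}
closure: X∖int(X∖A) = X∖∅ = {a,e,b,d}
∂A = {a,e,b,d} minus {a,e,d} = {b}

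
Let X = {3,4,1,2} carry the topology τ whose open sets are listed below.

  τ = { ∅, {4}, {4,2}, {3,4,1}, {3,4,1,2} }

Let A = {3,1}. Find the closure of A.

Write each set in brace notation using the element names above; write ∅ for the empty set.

X∖A={4,2}, int(X∖A)={4,2}, hence cl(A)={3,1}

{3,1}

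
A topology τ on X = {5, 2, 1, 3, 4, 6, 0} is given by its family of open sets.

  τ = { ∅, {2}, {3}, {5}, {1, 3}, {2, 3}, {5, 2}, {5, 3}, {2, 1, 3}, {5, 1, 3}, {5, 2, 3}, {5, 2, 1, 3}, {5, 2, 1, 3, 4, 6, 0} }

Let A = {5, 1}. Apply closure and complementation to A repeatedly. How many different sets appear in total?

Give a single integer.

closure: X∖int(X∖A) = X∖{2, 3} = {5, 1, 4, 6, 0}
Let k=closure and c=complement:
  1. A     = {5, 1}
  2. kA    = {5, 1, 4, 6, 0}
  3. cA    = {2, 3, 4, 6, 0}
  4. ckA   = {2, 3}
  5. kcA   = {2, 1, 3, 4, 6, 0}
  6. ckcA  = {5}
  7. kckcA = {5, 4, 6, 0}
  8. ckckcA = {2, 1, 3}
— saturated at 8

8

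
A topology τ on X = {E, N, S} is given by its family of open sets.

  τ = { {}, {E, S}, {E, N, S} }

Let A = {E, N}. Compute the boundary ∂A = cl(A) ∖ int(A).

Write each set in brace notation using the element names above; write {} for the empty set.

open subsets of A: {}; so int(A) = {}
closure: X∖int(X∖A) = X∖{} = {E, N, S}
∂A = {E, N, S} minus {} = {E, N, S}

{E, N, S}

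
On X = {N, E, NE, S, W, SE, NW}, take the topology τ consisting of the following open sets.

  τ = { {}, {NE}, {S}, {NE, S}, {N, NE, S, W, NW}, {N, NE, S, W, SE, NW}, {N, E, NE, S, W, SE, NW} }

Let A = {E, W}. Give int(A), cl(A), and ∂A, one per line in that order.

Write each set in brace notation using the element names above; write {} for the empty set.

int(A) = {}
cl(A)  = {N, E, W, SE, NW}
∂A     = {N, E, W, SE, NW}

opens ⊆ A: {}; union → int = {}
complement {N, NE, S, SE, NW}; its interior {NE, S}; cl(A) = X∖{NE, S} = {N, E, W, SE, NW}
boundary = {N, E, W, SE, NW} ∖ {} = {N, E, W, SE, NW}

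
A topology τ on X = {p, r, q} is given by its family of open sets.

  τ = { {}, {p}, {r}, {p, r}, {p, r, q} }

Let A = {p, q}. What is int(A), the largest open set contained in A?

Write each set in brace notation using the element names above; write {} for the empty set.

interior: largest open inside A is {p} (from {}, {p})

{p}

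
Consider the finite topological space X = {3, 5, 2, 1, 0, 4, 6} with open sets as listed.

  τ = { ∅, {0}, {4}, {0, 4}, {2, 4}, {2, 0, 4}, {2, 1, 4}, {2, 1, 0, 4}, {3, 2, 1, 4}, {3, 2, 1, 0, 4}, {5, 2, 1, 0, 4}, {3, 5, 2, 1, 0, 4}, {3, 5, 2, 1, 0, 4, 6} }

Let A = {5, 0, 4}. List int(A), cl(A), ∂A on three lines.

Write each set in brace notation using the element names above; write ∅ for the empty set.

int(A) = {0, 4}
cl(A)  = {3, 5, 2, 1, 0, 4, 6}
∂A     = {3, 5, 2, 1, 6}

opens ⊆ A: ∅, {4}, {0}, {0, 4}; union → int = {0, 4}
complement {3, 2, 1, 6}; its interior ∅; cl(A) = X∖∅ = {3, 5, 2, 1, 0, 4, 6}
boundary = {3, 5, 2, 1, 0, 4, 6} ∖ {0, 4} = {3, 5, 2, 1, 6}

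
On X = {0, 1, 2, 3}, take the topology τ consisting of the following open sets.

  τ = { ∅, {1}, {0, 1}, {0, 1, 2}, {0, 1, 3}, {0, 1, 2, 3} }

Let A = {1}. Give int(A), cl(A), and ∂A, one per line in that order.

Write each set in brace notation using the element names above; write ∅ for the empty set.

open subsets of A: ∅, {1}; so int(A) = {1}
closure: X∖int(X∖A) = X∖∅ = {0, 1, 2, 3}
∂A = {0, 1, 2, 3} minus {1} = {0, 2, 3}

int(A) = {1}
cl(A)  = {0, 1, 2, 3}
∂A     = {0, 2, 3}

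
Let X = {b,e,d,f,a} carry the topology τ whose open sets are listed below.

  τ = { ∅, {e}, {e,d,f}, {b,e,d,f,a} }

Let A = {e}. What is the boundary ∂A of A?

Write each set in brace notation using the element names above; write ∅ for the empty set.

opens ⊆ A: ∅, {e}; union → int = {e}
complement {b,d,f,a}; its interior ∅; cl(A) = X∖∅ = {b,e,d,f,a}
boundary = {b,e,d,f,a} ∖ {e} = {b,d,f,a}

{b,d,f,a}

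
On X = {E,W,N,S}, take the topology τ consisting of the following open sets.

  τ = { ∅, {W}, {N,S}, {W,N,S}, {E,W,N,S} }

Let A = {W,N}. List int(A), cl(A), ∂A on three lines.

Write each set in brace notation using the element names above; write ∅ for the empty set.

open subsets of A: ∅, {W}; so int(A) = {W}
closure: X∖int(X∖A) = X∖∅ = {E,W,N,S}
∂A = {E,W,N,S} minus {W} = {E,N,S}

int(A) = {W}
cl(A)  = {E,W,N,S}
∂A     = {E,N,S}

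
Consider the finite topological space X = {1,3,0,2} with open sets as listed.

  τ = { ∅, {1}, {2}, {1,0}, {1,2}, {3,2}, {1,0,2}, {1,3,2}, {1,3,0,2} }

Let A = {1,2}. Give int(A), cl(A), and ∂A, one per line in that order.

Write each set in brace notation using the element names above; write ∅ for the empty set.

U open, U⊆A: ∅, {2}, {1}, {1,2}. int(A) = ⋃ = {1,2}
X∖A={3,0}, int(X∖A)=∅, hence cl(A)={1,3,0,2}
∂A: remove int from cl → {3,0}

int(A) = {1,2}
cl(A)  = {1,3,0,2}
∂A     = {3,0}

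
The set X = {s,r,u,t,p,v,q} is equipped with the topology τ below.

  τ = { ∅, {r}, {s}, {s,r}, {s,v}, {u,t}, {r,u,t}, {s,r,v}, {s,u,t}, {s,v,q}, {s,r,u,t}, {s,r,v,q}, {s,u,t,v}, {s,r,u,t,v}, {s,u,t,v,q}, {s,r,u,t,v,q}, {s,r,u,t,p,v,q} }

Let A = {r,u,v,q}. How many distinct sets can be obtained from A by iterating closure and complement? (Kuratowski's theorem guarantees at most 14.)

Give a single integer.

12

complement {s,t,p}; its interior {s}; cl(A) = X∖{s} = {r,u,t,p,v,q}
With k = closure, c = complement:
  1. A     = {r,u,v,q}
  2. kA    = {r,u,t,p,v,q}
  3. cA    = {s,t,p}
  4. ckA   = {s}
  5. kcA   = {s,u,t,p,v,q}
  6. kckA  = {s,p,v,q}
  7. ckcA  = {r}
  8. ckckA = {r,u,t}
  9. kckcA = {r,p}
  10. kckckA = {r,u,t,p}
  11. ckckcA = {s,u,t,v,q}
  12. ckckckA = {s,v,q}
k, c of each give nothing new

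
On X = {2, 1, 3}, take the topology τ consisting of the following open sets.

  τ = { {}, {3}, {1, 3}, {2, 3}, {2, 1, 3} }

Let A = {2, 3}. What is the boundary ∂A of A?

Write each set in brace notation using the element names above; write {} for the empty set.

U open, U⊆A: {}, {3}, {2, 3}. int(A) = ⋃ = {2, 3}
X∖A={1}, int(X∖A)={}, hence cl(A)={2, 1, 3}
∂A: remove int from cl → {1}

{1}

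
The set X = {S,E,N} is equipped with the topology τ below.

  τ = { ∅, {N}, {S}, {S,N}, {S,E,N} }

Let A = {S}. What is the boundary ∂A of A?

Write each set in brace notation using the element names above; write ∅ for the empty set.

{E}

opens ⊆ A: ∅, {S}; union → int = {S}
complement {E,N}; its interior {N}; cl(A) = X∖{N} = {S,E}
boundary = {S,E} ∖ {S} = {E}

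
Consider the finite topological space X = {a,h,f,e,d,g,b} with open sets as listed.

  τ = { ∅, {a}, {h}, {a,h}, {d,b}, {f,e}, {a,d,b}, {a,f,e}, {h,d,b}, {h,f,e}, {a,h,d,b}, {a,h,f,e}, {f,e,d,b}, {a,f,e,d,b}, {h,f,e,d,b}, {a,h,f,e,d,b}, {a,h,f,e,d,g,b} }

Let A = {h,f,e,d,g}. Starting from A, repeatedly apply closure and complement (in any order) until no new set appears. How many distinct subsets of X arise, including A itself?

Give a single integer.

10

cl via duality: int({a,b}) = {a}, so X∖{a} = {h,f,e,d,g,b}
Write k for closure, c for complement:
  1. A     = {h,f,e,d,g}
  2. kA    = {h,f,e,d,g,b}
  3. cA    = {a,b}
  4. ckA   = {a}
  5. kcA   = {a,d,g,b}
  6. kckA  = {a,g}
  7. ckcA  = {h,f,e}
  8. ckckA = {h,f,e,d,b}
  9. kckcA = {h,f,e,g}
  10. ckckcA = {a,d,b}
applying k or c yields no new set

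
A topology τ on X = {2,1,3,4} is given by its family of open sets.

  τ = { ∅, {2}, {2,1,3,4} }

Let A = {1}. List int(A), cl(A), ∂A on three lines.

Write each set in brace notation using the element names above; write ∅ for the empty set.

opens ⊆ A: ∅; union → int = ∅
complement {2,3,4}; its interior {2}; cl(A) = X∖{2} = {1,3,4}
boundary = {1,3,4} ∖ ∅ = {1,3,4}

int(A) = ∅
cl(A)  = {1,3,4}
∂A     = {1,3,4}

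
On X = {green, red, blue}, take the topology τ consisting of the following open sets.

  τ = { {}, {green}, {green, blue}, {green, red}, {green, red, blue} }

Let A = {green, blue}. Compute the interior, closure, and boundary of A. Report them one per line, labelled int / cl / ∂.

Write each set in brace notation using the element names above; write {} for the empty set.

U open, U⊆A: {}, {green}, {green, blue}. int(A) = ⋃ = {green, blue}
X∖A={red}, int(X∖A)={}, hence cl(A)={green, red, blue}
∂A: remove int from cl → {red}

int(A) = {green, blue}
cl(A)  = {green, red, blue}
∂A     = {red}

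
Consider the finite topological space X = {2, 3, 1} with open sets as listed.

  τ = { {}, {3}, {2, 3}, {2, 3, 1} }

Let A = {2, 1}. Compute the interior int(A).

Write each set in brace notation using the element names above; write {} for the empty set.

opens ⊆ A: {}; union → int = {}

{}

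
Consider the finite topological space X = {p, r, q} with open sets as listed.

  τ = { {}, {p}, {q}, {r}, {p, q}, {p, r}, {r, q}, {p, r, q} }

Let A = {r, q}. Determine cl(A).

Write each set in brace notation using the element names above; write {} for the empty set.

{r, q}

cl via duality: int({p}) = {p}, so X∖{p} = {r, q}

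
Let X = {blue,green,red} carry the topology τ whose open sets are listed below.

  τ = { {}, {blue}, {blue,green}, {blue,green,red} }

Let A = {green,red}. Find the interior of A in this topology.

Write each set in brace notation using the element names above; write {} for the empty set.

{}

U open, U⊆A: {}. int(A) = ⋃ = {}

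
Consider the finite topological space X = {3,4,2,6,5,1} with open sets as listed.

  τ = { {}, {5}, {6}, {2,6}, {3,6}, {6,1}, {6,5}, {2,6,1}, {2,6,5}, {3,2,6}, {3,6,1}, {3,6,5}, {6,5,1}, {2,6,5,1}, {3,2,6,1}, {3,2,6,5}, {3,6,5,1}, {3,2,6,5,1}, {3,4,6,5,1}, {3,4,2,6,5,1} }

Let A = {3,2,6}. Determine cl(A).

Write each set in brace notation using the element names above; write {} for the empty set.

{3,4,2,6,1}

complement {4,5,1}; its interior {5}; cl(A) = X∖{5} = {3,4,2,6,1}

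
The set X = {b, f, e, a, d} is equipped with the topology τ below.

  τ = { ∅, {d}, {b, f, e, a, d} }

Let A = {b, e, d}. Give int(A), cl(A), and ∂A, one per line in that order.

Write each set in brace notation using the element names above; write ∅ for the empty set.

opens ⊆ A: ∅, {d}; union → int = {d}
complement {f, a}; its interior ∅; cl(A) = X∖∅ = {b, f, e, a, d}
boundary = {b, f, e, a, d} ∖ {d} = {b, f, e, a}

int(A) = {d}
cl(A)  = {b, f, e, a, d}
∂A     = {b, f, e, a}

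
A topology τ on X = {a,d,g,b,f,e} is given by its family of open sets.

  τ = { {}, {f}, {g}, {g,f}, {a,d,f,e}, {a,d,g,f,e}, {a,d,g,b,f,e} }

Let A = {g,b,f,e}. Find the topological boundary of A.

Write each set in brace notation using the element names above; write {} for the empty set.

opens ⊆ A: {}, {f}, {g}, {g,f}; union → int = {g,f}
complement {a,d}; its interior {}; cl(A) = X∖{} = {a,d,g,b,f,e}
boundary = {a,d,g,b,f,e} ∖ {g,f} = {a,d,b,e}

{a,d,b,e}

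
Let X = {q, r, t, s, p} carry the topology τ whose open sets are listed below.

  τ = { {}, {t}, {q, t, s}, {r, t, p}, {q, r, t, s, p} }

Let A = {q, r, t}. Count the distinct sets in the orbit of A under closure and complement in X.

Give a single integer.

6

X∖A={s, p}, int(X∖A)={}, hence cl(A)={q, r, t, s, p}
Orbit (k=closure, c=complement):
  1. A     = {q, r, t}
  2. kA    = {q, r, t, s, p}
  3. cA    = {s, p}
  4. ckA   = {}
  5. kcA   = {q, r, s, p}
  6. ckcA  = {t}
(closed under both — stop)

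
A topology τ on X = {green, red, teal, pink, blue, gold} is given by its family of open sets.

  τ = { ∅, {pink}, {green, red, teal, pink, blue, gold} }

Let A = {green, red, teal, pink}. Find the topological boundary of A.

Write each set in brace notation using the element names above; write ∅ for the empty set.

opens ⊆ A: ∅, {pink}; union → int = {pink}
complement {blue, gold}; its interior ∅; cl(A) = X∖∅ = {green, red, teal, pink, blue, gold}
boundary = {green, red, teal, pink, blue, gold} ∖ {pink} = {green, red, teal, blue, gold}

{green, red, teal, blue, gold}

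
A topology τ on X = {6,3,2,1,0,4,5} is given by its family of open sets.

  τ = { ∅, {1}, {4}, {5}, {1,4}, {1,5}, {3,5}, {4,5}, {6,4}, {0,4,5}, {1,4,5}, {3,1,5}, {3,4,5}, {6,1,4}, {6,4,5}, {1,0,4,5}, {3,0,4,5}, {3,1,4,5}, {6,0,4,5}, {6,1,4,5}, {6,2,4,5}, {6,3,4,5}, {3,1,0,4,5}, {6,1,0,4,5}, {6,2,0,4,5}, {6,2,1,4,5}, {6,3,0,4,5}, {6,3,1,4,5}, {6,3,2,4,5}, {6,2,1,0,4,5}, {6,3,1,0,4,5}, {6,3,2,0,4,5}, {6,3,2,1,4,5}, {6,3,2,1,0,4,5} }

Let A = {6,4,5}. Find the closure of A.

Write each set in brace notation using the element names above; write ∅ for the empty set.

{6,3,2,0,4,5}

closure: X∖int(X∖A) = X∖{1} = {6,3,2,0,4,5}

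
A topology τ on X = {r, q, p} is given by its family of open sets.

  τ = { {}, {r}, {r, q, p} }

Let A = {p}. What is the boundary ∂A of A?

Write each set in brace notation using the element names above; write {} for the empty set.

{q, p}

open subsets of A: {}; so int(A) = {}
closure: X∖int(X∖A) = X∖{r} = {q, p}
∂A = {q, p} minus {} = {q, p}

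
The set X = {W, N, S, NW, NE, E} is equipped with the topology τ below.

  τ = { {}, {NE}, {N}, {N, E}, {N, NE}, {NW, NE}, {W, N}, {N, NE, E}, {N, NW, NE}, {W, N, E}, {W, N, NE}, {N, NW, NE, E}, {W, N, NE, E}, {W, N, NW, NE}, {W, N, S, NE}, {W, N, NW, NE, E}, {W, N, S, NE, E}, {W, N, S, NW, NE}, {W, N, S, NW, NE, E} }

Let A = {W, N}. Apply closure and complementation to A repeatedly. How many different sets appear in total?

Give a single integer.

complement {S, NW, NE, E}; its interior {NW, NE}; cl(A) = X∖{NW, NE} = {W, N, S, E}
With k = closure, c = complement:
  1. A     = {W, N}
  2. kA    = {W, N, S, E}
  3. cA    = {S, NW, NE, E}
  4. ckA   = {NW, NE}
  5. kckA  = {S, NW, NE}
  6. ckckA = {W, N, E}
k, c of each give nothing new

6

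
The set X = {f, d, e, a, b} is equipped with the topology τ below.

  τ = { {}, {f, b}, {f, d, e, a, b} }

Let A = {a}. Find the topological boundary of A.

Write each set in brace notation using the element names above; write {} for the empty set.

{d, e, a}

open subsets of A: {}; so int(A) = {}
closure: X∖int(X∖A) = X∖{f, b} = {d, e, a}
∂A = {d, e, a} minus {} = {d, e, a}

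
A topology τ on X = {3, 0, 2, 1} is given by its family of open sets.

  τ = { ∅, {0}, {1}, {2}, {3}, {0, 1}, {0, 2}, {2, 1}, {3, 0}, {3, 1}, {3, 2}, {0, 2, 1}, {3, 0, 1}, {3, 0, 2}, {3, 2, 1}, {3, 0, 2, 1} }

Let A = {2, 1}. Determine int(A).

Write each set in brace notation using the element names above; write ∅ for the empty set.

{2, 1}

open subsets of A: ∅, {1}, {2}, {2, 1}; so int(A) = {2, 1}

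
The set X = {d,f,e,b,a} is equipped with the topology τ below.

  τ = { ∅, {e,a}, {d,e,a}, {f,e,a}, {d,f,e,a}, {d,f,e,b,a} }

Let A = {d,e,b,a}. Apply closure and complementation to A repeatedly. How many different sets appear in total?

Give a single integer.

closure: X∖int(X∖A) = X∖∅ = {d,f,e,b,a}
Let k=closure and c=complement:
  1. A     = {d,e,b,a}
  2. kA    = {d,f,e,b,a}
  3. cA    = {f}
  4. ckA   = ∅
  5. kcA   = {f,b}
  6. ckcA  = {d,e,a}
— saturated at 6

6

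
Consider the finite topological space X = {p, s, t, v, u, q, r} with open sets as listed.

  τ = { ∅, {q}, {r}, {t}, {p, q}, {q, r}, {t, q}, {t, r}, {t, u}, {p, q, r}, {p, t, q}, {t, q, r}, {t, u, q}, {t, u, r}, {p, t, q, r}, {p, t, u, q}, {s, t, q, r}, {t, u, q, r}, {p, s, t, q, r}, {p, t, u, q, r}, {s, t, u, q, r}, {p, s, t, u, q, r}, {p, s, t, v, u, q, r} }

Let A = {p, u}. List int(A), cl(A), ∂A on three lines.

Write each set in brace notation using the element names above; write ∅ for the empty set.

int(A) = ∅
cl(A)  = {p, v, u}
∂A     = {p, v, u}

opens ⊆ A: ∅; union → int = ∅
complement {s, t, v, q, r}; its interior {s, t, q, r}; cl(A) = X∖{s, t, q, r} = {p, v, u}
boundary = {p, v, u} ∖ ∅ = {p, v, u}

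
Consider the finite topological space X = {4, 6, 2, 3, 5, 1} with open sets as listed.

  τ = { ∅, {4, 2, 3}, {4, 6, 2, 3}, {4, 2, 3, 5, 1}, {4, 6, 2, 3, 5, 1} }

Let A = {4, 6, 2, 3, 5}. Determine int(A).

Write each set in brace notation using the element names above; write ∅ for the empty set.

U open, U⊆A: ∅, {4, 2, 3}, {4, 6, 2, 3}. int(A) = ⋃ = {4, 6, 2, 3}

{4, 6, 2, 3}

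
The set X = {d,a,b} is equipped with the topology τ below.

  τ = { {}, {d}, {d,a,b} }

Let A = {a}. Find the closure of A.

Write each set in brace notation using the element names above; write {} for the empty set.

closure: X∖int(X∖A) = X∖{d} = {a,b}

{a,b}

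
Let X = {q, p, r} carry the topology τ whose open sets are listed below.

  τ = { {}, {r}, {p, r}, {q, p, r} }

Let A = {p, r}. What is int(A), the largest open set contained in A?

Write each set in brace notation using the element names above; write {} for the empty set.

{p, r}

U open, U⊆A: {}, {r}, {p, r}. int(A) = ⋃ = {p, r}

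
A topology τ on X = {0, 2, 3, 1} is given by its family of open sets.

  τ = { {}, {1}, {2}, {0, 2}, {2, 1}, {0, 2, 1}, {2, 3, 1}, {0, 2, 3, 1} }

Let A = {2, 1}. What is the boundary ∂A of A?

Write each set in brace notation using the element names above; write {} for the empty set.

{0, 3}

interior: largest open inside A is {2, 1} (from {}, {2}, {1}, {2, 1})
cl via duality: int({0, 3}) = {}, so X∖{} = {0, 2, 3, 1}
cl∖int = {0, 3}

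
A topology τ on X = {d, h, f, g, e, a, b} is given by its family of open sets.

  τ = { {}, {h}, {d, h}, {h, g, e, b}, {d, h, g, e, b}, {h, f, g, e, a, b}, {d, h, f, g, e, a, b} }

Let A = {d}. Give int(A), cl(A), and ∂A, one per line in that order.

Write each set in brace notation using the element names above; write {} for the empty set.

U open, U⊆A: {}. int(A) = ⋃ = {}
X∖A={h, f, g, e, a, b}, int(X∖A)={h, f, g, e, a, b}, hence cl(A)={d}
∂A: remove int from cl → {d}

int(A) = {}
cl(A)  = {d}
∂A     = {d}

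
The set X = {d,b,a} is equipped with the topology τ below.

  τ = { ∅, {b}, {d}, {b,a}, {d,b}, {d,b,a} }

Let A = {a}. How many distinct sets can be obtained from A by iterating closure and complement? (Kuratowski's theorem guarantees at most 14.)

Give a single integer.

complement {d,b}; its interior {d,b}; cl(A) = X∖{d,b} = {a}
With k = closure, c = complement:
  1. A     = {a}
  2. cA    = {d,b}
  3. kcA   = {d,b,a}
  4. ckcA  = ∅
k, c of each give nothing new

4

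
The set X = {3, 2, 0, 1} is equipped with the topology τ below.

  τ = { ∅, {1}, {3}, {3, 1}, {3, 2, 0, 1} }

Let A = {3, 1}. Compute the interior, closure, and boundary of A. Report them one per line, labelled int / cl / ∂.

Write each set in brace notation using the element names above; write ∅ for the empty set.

int(A) = {3, 1}
cl(A)  = {3, 2, 0, 1}
∂A     = {2, 0}

U open, U⊆A: ∅, {3}, {1}, {3, 1}. int(A) = ⋃ = {3, 1}
X∖A={2, 0}, int(X∖A)=∅, hence cl(A)={3, 2, 0, 1}
∂A: remove int from cl → {2, 0}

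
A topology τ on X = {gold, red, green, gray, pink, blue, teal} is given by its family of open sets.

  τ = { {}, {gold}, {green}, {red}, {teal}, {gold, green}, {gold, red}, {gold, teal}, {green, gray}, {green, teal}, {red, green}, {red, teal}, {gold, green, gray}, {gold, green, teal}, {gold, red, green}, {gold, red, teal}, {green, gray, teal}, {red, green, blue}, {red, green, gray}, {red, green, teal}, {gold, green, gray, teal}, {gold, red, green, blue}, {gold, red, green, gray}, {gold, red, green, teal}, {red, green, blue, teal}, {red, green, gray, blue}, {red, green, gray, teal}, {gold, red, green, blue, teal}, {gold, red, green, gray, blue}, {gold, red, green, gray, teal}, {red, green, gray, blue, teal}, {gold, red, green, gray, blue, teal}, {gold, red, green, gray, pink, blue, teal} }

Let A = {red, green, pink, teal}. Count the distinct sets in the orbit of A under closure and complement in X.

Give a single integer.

closure: X∖int(X∖A) = X∖{gold} = {red, green, gray, pink, blue, teal}
Let k=closure and c=complement:
  1. A     = {red, green, pink, teal}
  2. kA    = {red, green, gray, pink, blue, teal}
  3. cA    = {gold, gray, blue}
  4. ckA   = {gold}
  5. kcA   = {gold, gray, pink, blue}
  6. kckA  = {gold, pink}
  7. ckcA  = {red, green, teal}
  8. ckckA = {red, green, gray, blue, teal}
— saturated at 8

8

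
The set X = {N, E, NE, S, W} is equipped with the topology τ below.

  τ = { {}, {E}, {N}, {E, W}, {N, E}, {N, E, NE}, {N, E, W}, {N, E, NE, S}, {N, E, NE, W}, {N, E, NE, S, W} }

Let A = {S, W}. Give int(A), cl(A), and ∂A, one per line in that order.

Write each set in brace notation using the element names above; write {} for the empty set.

int(A) = {}
cl(A)  = {S, W}
∂A     = {S, W}

interior: largest open inside A is {} (from {})
cl via duality: int({N, E, NE}) = {N, E, NE}, so X∖{N, E, NE} = {S, W}
cl∖int = {S, W}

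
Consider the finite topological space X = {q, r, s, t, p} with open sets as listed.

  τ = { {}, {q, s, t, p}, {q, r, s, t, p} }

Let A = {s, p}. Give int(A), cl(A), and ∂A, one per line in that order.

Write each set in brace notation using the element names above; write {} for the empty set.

int(A) = {}
cl(A)  = {q, r, s, t, p}
∂A     = {q, r, s, t, p}

opens ⊆ A: {}; union → int = {}
complement {q, r, t}; its interior {}; cl(A) = X∖{} = {q, r, s, t, p}
boundary = {q, r, s, t, p} ∖ {} = {q, r, s, t, p}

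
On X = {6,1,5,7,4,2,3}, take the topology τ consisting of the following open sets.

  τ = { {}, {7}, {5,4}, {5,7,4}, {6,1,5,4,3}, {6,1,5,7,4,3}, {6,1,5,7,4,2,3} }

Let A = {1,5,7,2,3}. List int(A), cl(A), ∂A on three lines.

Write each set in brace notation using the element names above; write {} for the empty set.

opens ⊆ A: {}, {7}; union → int = {7}
complement {6,4}; its interior {}; cl(A) = X∖{} = {6,1,5,7,4,2,3}
boundary = {6,1,5,7,4,2,3} ∖ {7} = {6,1,5,4,2,3}

int(A) = {7}
cl(A)  = {6,1,5,7,4,2,3}
∂A     = {6,1,5,4,2,3}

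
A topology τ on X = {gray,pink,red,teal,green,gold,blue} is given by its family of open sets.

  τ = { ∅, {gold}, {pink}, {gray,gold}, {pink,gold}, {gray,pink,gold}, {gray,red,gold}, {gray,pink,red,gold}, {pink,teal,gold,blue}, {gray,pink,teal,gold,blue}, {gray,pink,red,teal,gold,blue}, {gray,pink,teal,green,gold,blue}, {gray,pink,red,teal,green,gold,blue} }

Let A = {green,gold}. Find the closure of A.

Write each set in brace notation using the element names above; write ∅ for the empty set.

{gray,red,teal,green,gold,blue}

cl via duality: int({gray,pink,red,teal,blue}) = {pink}, so X∖{pink} = {gray,red,teal,green,gold,blue}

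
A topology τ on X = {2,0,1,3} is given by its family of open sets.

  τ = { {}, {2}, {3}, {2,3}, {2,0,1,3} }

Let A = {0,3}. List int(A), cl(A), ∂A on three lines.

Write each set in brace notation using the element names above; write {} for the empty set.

int(A) = {3}
cl(A)  = {0,1,3}
∂A     = {0,1}

U open, U⊆A: {}, {3}. int(A) = ⋃ = {3}
X∖A={2,1}, int(X∖A)={2}, hence cl(A)={0,1,3}
∂A: remove int from cl → {0,1}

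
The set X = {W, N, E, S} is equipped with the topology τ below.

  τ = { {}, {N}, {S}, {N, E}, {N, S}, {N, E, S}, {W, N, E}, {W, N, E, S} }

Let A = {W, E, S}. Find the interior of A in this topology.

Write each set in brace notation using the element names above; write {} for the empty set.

{S}

opens ⊆ A: {}, {S}; union → int = {S}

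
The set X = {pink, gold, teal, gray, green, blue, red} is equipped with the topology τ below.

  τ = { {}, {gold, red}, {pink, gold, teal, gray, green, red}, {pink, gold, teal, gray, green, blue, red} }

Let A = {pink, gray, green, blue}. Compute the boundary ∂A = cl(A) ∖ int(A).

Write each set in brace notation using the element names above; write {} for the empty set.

open subsets of A: {}; so int(A) = {}
closure: X∖int(X∖A) = X∖{gold, red} = {pink, teal, gray, green, blue}
∂A = {pink, teal, gray, green, blue} minus {} = {pink, teal, gray, green, blue}

{pink, teal, gray, green, blue}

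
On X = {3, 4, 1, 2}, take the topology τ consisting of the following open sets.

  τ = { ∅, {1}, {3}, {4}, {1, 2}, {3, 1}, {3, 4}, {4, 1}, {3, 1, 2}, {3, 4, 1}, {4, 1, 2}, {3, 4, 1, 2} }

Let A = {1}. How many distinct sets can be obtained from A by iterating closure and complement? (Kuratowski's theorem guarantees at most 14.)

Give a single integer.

closure: X∖int(X∖A) = X∖{3, 4} = {1, 2}
Let k=closure and c=complement:
  1. A     = {1}
  2. kA    = {1, 2}
  3. cA    = {3, 4, 2}
  4. ckA   = {3, 4}
— saturated at 4

4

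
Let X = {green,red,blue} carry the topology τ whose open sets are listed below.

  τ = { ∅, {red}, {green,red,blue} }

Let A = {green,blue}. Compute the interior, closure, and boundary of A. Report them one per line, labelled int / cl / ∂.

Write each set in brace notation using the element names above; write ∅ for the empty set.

opens ⊆ A: ∅; union → int = ∅
complement {red}; its interior {red}; cl(A) = X∖{red} = {green,blue}
boundary = {green,blue} ∖ ∅ = {green,blue}

int(A) = ∅
cl(A)  = {green,blue}
∂A     = {green,blue}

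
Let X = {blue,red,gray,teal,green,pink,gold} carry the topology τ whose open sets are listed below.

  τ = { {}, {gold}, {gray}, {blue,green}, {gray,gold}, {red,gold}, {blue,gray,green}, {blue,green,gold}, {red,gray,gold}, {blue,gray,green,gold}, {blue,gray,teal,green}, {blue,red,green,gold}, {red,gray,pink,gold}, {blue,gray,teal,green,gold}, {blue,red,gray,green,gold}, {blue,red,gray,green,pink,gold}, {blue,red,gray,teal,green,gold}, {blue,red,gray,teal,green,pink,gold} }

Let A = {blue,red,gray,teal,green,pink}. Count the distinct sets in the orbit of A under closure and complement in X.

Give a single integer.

6

X∖A={gold}, int(X∖A)={gold}, hence cl(A)={blue,red,gray,teal,green,pink}
Orbit (k=closure, c=complement):
  1. A     = {blue,red,gray,teal,green,pink}
  2. cA    = {gold}
  3. kcA   = {red,pink,gold}
  4. ckcA  = {blue,gray,teal,green}
  5. kckcA = {blue,gray,teal,green,pink}
  6. ckckcA = {red,gold}
(closed under both — stop)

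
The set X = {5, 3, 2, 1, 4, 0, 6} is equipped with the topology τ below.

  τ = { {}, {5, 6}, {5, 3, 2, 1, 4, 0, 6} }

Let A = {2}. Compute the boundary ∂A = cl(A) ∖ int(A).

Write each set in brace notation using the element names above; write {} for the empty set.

interior: largest open inside A is {} (from {})
cl via duality: int({5, 3, 1, 4, 0, 6}) = {5, 6}, so X∖{5, 6} = {3, 2, 1, 4, 0}
cl∖int = {3, 2, 1, 4, 0}

{3, 2, 1, 4, 0}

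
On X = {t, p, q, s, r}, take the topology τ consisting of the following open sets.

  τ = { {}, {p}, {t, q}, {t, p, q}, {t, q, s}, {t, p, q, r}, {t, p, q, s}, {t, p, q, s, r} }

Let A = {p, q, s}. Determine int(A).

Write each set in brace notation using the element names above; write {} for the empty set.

open subsets of A: {}, {p}; so int(A) = {p}

{p}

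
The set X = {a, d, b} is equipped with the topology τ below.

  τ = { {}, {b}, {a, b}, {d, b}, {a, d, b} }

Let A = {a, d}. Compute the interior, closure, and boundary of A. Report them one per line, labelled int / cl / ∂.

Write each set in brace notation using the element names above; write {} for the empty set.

U open, U⊆A: {}. int(A) = ⋃ = {}
X∖A={b}, int(X∖A)={b}, hence cl(A)={a, d}
∂A: remove int from cl → {a, d}

int(A) = {}
cl(A)  = {a, d}
∂A     = {a, d}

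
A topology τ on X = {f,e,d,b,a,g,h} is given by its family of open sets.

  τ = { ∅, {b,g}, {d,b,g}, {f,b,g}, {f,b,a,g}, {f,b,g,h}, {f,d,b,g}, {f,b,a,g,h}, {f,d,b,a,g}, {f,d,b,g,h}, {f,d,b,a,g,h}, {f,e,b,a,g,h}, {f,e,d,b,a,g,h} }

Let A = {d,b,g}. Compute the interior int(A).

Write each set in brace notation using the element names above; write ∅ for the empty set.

{d,b,g}

U open, U⊆A: ∅, {b,g}, {d,b,g}. int(A) = ⋃ = {d,b,g}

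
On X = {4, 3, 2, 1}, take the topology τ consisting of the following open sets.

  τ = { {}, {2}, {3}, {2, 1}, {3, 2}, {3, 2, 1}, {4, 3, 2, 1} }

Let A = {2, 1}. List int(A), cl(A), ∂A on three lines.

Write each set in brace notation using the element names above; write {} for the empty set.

open subsets of A: {}, {2}, {2, 1}; so int(A) = {2, 1}
closure: X∖int(X∖A) = X∖{3} = {4, 2, 1}
∂A = {4, 2, 1} minus {2, 1} = {4}

int(A) = {2, 1}
cl(A)  = {4, 2, 1}
∂A     = {4}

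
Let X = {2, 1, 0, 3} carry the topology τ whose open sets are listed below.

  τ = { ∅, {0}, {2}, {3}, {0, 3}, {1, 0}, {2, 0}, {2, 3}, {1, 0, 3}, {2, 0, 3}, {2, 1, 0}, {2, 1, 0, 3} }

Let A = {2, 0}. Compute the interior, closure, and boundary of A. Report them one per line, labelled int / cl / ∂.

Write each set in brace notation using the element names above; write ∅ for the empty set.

opens ⊆ A: ∅, {0}, {2}, {2, 0}; union → int = {2, 0}
complement {1, 3}; its interior {3}; cl(A) = X∖{3} = {2, 1, 0}
boundary = {2, 1, 0} ∖ {2, 0} = {1}

int(A) = {2, 0}
cl(A)  = {2, 1, 0}
∂A     = {1}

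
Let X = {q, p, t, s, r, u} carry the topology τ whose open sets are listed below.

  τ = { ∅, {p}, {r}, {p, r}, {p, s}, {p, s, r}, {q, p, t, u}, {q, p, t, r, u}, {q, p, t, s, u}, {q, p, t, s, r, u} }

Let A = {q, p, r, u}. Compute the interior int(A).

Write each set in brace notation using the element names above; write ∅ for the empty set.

interior: largest open inside A is {p, r} (from ∅, {r}, {p}, {p, r})

{p, r}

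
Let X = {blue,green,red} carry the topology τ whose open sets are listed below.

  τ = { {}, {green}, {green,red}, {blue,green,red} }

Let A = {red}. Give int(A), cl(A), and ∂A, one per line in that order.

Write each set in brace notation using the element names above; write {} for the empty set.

U open, U⊆A: {}. int(A) = ⋃ = {}
X∖A={blue,green}, int(X∖A)={green}, hence cl(A)={blue,red}
∂A: remove int from cl → {blue,red}

int(A) = {}
cl(A)  = {blue,red}
∂A     = {blue,red}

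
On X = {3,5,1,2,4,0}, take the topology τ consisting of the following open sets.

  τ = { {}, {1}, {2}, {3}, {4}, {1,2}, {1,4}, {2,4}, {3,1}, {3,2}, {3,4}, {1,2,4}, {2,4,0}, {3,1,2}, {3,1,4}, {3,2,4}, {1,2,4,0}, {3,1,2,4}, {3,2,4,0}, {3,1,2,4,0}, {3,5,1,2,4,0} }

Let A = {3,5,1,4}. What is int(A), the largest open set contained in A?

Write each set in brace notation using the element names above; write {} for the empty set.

interior: largest open inside A is {3,1,4} (from {}, {1}, {4}, {3}, {3,4}, {3,1}, {1,4}, {3,1,4})

{3,1,4}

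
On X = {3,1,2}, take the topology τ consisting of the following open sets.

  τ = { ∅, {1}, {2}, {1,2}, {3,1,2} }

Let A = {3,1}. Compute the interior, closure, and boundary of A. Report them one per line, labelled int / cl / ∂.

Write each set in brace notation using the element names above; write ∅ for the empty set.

int(A) = {1}
cl(A)  = {3,1}
∂A     = {3}

interior: largest open inside A is {1} (from ∅, {1})
cl via duality: int({2}) = {2}, so X∖{2} = {3,1}
cl∖int = {3}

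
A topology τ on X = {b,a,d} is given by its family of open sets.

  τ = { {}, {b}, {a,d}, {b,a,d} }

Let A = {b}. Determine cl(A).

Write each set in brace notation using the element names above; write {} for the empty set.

{b}

closure: X∖int(X∖A) = X∖{a,d} = {b}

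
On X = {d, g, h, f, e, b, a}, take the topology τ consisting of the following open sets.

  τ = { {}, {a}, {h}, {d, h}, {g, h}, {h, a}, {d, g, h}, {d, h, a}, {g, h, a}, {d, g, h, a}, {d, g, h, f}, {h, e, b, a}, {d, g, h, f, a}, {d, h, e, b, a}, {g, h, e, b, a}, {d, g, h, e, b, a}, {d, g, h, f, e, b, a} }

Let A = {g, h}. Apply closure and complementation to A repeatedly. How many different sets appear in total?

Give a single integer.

X∖A={d, f, e, b, a}, int(X∖A)={a}, hence cl(A)={d, g, h, f, e, b}
Orbit (k=closure, c=complement):
  1. A     = {g, h}
  2. kA    = {d, g, h, f, e, b}
  3. cA    = {d, f, e, b, a}
  4. ckA   = {a}
  5. kckA  = {e, b, a}
  6. ckckA = {d, g, h, f}
(closed under both — stop)

6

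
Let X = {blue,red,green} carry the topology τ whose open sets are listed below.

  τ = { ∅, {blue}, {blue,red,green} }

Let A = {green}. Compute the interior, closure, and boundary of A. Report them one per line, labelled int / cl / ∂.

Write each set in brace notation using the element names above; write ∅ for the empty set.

int(A) = ∅
cl(A)  = {red,green}
∂A     = {red,green}

U open, U⊆A: ∅. int(A) = ⋃ = ∅
X∖A={blue,red}, int(X∖A)={blue}, hence cl(A)={red,green}
∂A: remove int from cl → {red,green}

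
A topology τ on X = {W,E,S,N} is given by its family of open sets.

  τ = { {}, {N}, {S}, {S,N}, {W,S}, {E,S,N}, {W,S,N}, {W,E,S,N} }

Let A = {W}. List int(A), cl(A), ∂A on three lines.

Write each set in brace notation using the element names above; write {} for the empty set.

opens ⊆ A: {}; union → int = {}
complement {E,S,N}; its interior {E,S,N}; cl(A) = X∖{E,S,N} = {W}
boundary = {W} ∖ {} = {W}

int(A) = {}
cl(A)  = {W}
∂A     = {W}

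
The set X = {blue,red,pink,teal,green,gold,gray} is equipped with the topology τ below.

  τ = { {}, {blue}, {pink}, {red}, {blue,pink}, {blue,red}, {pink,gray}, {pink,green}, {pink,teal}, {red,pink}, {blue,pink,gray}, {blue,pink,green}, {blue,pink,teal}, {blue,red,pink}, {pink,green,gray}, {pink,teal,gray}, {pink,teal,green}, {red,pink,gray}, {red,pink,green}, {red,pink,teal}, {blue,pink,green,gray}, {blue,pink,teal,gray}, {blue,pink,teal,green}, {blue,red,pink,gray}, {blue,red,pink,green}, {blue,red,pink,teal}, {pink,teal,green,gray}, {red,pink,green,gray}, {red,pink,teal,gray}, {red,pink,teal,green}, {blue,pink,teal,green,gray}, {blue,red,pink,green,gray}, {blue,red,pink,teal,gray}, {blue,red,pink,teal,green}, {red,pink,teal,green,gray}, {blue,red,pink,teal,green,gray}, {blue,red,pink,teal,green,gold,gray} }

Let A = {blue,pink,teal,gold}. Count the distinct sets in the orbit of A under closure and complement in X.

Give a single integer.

closure: X∖int(X∖A) = X∖{red} = {blue,pink,teal,green,gold,gray}
Let k=closure and c=complement:
  1. A     = {blue,pink,teal,gold}
  2. kA    = {blue,pink,teal,green,gold,gray}
  3. cA    = {red,green,gray}
  4. ckA   = {red}
  5. kcA   = {red,green,gold,gray}
  6. kckA  = {red,gold}
  7. ckcA  = {blue,pink,teal}
  8. ckckA = {blue,pink,teal,green,gray}
— saturated at 8

8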